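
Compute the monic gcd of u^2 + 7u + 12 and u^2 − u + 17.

Apply the Euclidean algorithm:
  u^2 + 7u + 12 = (u^2 − u + 17) + (8u − 5)
  u^2 − u + 17 = ((1/8)u − 3/64)(8u − 5) + (1073/64)
  8u − 5 = ((512/1073)u − 320/1073)(1073/64) + (0)
The last nonzero remainder is the constant 1073/64, so the polynomials are coprime and gcd = 1.

1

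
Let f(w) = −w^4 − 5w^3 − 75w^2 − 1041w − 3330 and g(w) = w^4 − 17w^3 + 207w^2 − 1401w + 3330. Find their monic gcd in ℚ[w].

w^2 − 6w + 111

Repeated division with remainder:
  −w^4 − 5w^3 − 75w^2 − 1041w − 3330 = (−1)(w^4 − 17w^3 + 207w^2 − 1401w + 3330) + (−22w^3 + 132w^2 − 2442w)
  w^4 − 17w^3 + 207w^2 − 1401w + 3330 = (−(1/22)w + 1/2)(−22w^3 + 132w^2 − 2442w) + (30w^2 − 180w + 3330)
  −22w^3 + 132w^2 − 2442w = (−(11/15)w)(30w^2 − 180w + 3330) + (0)
Last nonzero remainder: 30w^2 − 180w + 3330. Dividing through by 30 gives the monic gcd w^2 − 6w + 111.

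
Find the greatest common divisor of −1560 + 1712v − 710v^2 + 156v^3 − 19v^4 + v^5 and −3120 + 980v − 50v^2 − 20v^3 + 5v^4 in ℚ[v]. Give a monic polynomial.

Repeated division with remainder:
  v^5 − 19v^4 + 156v^3 − 710v^2 + 1712v − 1560 = ((1/5)v − 3)(5v^4 − 20v^3 − 50v^2 + 980v − 3120) + (106v^3 − 1056v^2 + 5276v − 10920)
  5v^4 − 20v^3 − 50v^2 + 980v − 3120 = ((5/106)v + 790/2809)(106v^3 − 1056v^2 + 5276v − 10920) + (−(5280/2809)v^2 + (31680/2809)v − 137280/2809)
  106v^3 − 1056v^2 + 5276v − 10920 = (−(148877/2640)v + 19663/88)(−(5280/2809)v^2 + (31680/2809)v − 137280/2809) + (0)
Last nonzero remainder: −(5280/2809)v^2 + (31680/2809)v − 137280/2809. Dividing through by −5280/2809 gives the monic gcd v^2 − 6v + 26.

26 − 6v + v^2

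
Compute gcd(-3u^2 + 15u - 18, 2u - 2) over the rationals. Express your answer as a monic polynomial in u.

Repeated division with remainder:
  -3u^2 + 15u - 18 = (-(3/2)u + 6)(2u - 2) + (-6)
  2u - 2 = (-(1/3)u + 1/3)(-6) + (0)
The last nonzero remainder is the constant -6, so the polynomials are coprime and gcd = 1.

1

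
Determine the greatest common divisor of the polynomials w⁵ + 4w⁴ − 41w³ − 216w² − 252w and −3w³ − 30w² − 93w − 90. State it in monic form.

w² + 5w + 6

By polynomial division,
  w⁵ + 4w⁴ − 41w³ − 216w² − 252w = (−(1/3)w² + 2w + 4)(−3w³ − 30w² − 93w − 90) + (60w² + 300w + 360)
  −3w³ − 30w² − 93w − 90 = (−(1/20)w − 1/4)(60w² + 300w + 360) + (0)
Last nonzero remainder: 60w² + 300w + 360. Dividing through by 60 gives the monic gcd w² + 5w + 6.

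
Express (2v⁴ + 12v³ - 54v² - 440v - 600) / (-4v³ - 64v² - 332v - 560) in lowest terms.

Repeated division with remainder:
  2v⁴ + 12v³ - 54v² - 440v - 600 = (-(1/2)v + 5)(-4v³ - 64v² - 332v - 560) + (100v² + 940v + 2200)
  -4v³ - 64v² - 332v - 560 = (-(1/25)v - 33/125)(100v² + 940v + 2200) + ((104/25)v + 104/5)
  100v² + 940v + 2200 = ((625/26)v + 1375/13)((104/25)v + 104/5) + (0)
Last nonzero remainder: (104/25)v + 104/5. Dividing through by 104/25 gives the monic gcd v + 5.
Cancel v + 5 from numerator and denominator to get the reduced form.

(-v³ - v² + 32v + 60)/(2v² + 22v + 56)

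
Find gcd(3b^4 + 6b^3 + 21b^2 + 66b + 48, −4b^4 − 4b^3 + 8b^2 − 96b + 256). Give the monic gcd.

b^2 − b + 8

By polynomial division,
  3b^4 + 6b^3 + 21b^2 + 66b + 48 = (−3/4)(−4b^4 − 4b^3 + 8b^2 − 96b + 256) + (3b^3 + 27b^2 − 6b + 240)
  −4b^4 − 4b^3 + 8b^2 − 96b + 256 = (−(4/3)b + 32/3)(3b^3 + 27b^2 − 6b + 240) + (−288b^2 + 288b − 2304)
  3b^3 + 27b^2 − 6b + 240 = (−(1/96)b − 5/48)(−288b^2 + 288b − 2304) + (0)
Last nonzero remainder: −288b^2 + 288b − 2304. Dividing through by −288 gives the monic gcd b^2 − b + 8.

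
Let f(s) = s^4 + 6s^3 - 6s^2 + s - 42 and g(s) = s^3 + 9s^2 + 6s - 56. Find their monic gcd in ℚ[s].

Euclidean algorithm in ℚ[s]:
  s^4 + 6s^3 - 6s^2 + s - 42 = (s - 3)(s^3 + 9s^2 + 6s - 56) + (15s^2 + 75s - 210)
  s^3 + 9s^2 + 6s - 56 = ((1/15)s + 4/15)(15s^2 + 75s - 210) + (0)
Last nonzero remainder: 15s^2 + 75s - 210. Dividing through by 15 gives the monic gcd s^2 + 5s - 14.

s^2 + 5s - 14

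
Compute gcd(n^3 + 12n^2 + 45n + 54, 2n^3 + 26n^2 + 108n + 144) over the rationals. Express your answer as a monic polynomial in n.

n^2 + 9n + 18

Euclidean algorithm in ℚ[n]:
  n^3 + 12n^2 + 45n + 54 = (1/2)(2n^3 + 26n^2 + 108n + 144) + (-n^2 - 9n - 18)
  2n^3 + 26n^2 + 108n + 144 = (-2n - 8)(-n^2 - 9n - 18) + (0)
Last nonzero remainder: -n^2 - 9n - 18. Dividing through by -1 gives the monic gcd n^2 + 9n + 18.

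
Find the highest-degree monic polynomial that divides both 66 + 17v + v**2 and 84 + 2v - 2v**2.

Apply the Euclidean algorithm:
  v**2 + 17v + 66 = (-1/2)(-2v**2 + 2v + 84) + (18v + 108)
  -2v**2 + 2v + 84 = (-(1/9)v + 7/9)(18v + 108) + (0)
Last nonzero remainder: 18v + 108. Dividing through by 18 gives the monic gcd v + 6.

6 + v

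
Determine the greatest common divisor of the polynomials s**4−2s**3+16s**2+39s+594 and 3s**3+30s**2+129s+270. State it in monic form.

s**2+5s+18

Repeated division with remainder:
  s**4−2s**3+16s**2+39s+594 = ((1/3)s−4)(3s**3+30s**2+129s+270) + (93s**2+465s+1674)
  3s**3+30s**2+129s+270 = ((1/31)s+5/31)(93s**2+465s+1674) + (0)
Last nonzero remainder: 93s**2+465s+1674. Dividing through by 93 gives the monic gcd s**2+5s+18.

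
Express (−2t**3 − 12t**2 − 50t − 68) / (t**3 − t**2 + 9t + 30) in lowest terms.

(−2t**2 − 8t − 34)/(t**2 − 3t + 15)

By polynomial division,
  −2t**3 − 12t**2 − 50t − 68 = (−2)(t**3 − t**2 + 9t + 30) + (−14t**2 − 32t − 8)
  t**3 − t**2 + 9t + 30 = (−(1/14)t + 23/98)(−14t**2 − 32t − 8) + ((781/49)t + 1562/49)
  −14t**2 − 32t − 8 = (−(686/781)t − 196/781)((781/49)t + 1562/49) + (0)
Last nonzero remainder: (781/49)t + 1562/49. Dividing through by 781/49 gives the monic gcd t + 2.
Cancel t + 2 from numerator and denominator to get the reduced form.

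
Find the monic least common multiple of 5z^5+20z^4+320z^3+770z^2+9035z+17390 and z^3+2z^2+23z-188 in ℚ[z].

By polynomial division,
  5z^5+20z^4+320z^3+770z^2+9035z+17390 = (5z^2+10z+185)(z^3+2z^2+23z-188) + (1110z^2+6660z+52170)
  z^3+2z^2+23z-188 = ((1/1110)z-2/555)(1110z^2+6660z+52170) + (0)
Last nonzero remainder: 1110z^2+6660z+52170. Dividing through by 1110 gives the monic gcd z^2+6z+47.
Then lcm(f, g) = f·g / gcd(f, g); expanding and making the result monic gives the answer.

z^6+48z^4-102z^3+1191z^2-3750z-13912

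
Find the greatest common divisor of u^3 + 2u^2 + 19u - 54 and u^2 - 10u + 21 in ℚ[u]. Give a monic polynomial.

1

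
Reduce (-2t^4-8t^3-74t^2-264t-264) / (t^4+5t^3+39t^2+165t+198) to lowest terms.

(-2t-4)/(t+3)

By polynomial division,
  -2t^4-8t^3-74t^2-264t-264 = (-2)(t^4+5t^3+39t^2+165t+198) + (2t^3+4t^2+66t+132)
  t^4+5t^3+39t^2+165t+198 = ((1/2)t+3/2)(2t^3+4t^2+66t+132) + (0)
Last nonzero remainder: 2t^3+4t^2+66t+132. Dividing through by 2 gives the monic gcd t^3+2t^2+33t+66.
Cancel t^3+2t^2+33t+66 from numerator and denominator to get the reduced form.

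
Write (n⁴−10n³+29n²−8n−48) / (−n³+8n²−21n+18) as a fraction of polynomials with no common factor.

(−n³+7n²−8n−16)/(n²−5n+6)

Repeated division with remainder:
  n⁴−10n³+29n²−8n−48 = (−n+2)(−n³+8n²−21n+18) + (−8n²+52n−84)
  −n³+8n²−21n+18 = ((1/8)n−3/16)(−8n²+52n−84) + (−(3/4)n+9/4)
  −8n²+52n−84 = ((32/3)n−112/3)(−(3/4)n+9/4) + (0)
Last nonzero remainder: −(3/4)n+9/4. Dividing through by −3/4 gives the monic gcd n−3.
Cancel n−3 from numerator and denominator to get the reduced form.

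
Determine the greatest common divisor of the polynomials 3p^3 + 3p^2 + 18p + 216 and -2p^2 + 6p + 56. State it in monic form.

Euclidean algorithm in ℚ[p]:
  3p^3 + 3p^2 + 18p + 216 = (-(3/2)p - 6)(-2p^2 + 6p + 56) + (138p + 552)
  -2p^2 + 6p + 56 = (-(1/69)p + 7/69)(138p + 552) + (0)
Last nonzero remainder: 138p + 552. Dividing through by 138 gives the monic gcd p + 4.

p + 4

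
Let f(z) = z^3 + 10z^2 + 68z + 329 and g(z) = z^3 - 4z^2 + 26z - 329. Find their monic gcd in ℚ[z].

z^2 + 3z + 47

By polynomial division,
  z^3 + 10z^2 + 68z + 329 = (z^3 - 4z^2 + 26z - 329) + (14z^2 + 42z + 658)
  z^3 - 4z^2 + 26z - 329 = ((1/14)z - 1/2)(14z^2 + 42z + 658) + (0)
Last nonzero remainder: 14z^2 + 42z + 658. Dividing through by 14 gives the monic gcd z^2 + 3z + 47.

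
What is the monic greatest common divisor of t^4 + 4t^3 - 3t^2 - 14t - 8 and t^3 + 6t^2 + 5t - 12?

Euclidean algorithm in ℚ[t]:
  t^4 + 4t^3 - 3t^2 - 14t - 8 = (t - 2)(t^3 + 6t^2 + 5t - 12) + (4t^2 + 8t - 32)
  t^3 + 6t^2 + 5t - 12 = ((1/4)t + 1)(4t^2 + 8t - 32) + (5t + 20)
  4t^2 + 8t - 32 = ((4/5)t - 8/5)(5t + 20) + (0)
Last nonzero remainder: 5t + 20. Dividing through by 5 gives the monic gcd t + 4.

t + 4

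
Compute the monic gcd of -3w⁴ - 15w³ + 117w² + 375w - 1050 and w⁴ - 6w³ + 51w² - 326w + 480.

w² - 7w + 10

By polynomial division,
  -3w⁴ - 15w³ + 117w² + 375w - 1050 = (-3)(w⁴ - 6w³ + 51w² - 326w + 480) + (-33w³ + 270w² - 603w + 390)
  w⁴ - 6w³ + 51w² - 326w + 480 = (-(1/33)w - 8/121)(-33w³ + 270w² - 603w + 390) + ((6120/121)w² - (42840/121)w + 61200/121)
  -33w³ + 270w² - 603w + 390 = (-(1331/2040)w + 1573/2040)((6120/121)w² - (42840/121)w + 61200/121) + (0)
Last nonzero remainder: (6120/121)w² - (42840/121)w + 61200/121. Dividing through by 6120/121 gives the monic gcd w² - 7w + 10.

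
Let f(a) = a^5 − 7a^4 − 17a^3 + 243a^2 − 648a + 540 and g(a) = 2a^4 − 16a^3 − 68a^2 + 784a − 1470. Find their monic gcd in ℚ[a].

a^2 − 8a + 15

Repeated division with remainder:
  a^5 − 7a^4 − 17a^3 + 243a^2 − 648a + 540 = ((1/2)a + 1/2)(2a^4 − 16a^3 − 68a^2 + 784a − 1470) + (25a^3 − 115a^2 − 305a + 1275)
  2a^4 − 16a^3 − 68a^2 + 784a − 1470 = ((2/25)a − 34/125)(25a^3 − 115a^2 − 305a + 1275) + (−(1872/25)a^2 + (14976/25)a − 5616/5)
  25a^3 − 115a^2 − 305a + 1275 = (−(625/1872)a − 2125/1872)(−(1872/25)a^2 + (14976/25)a − 5616/5) + (0)
Last nonzero remainder: −(1872/25)a^2 + (14976/25)a − 5616/5. Dividing through by −1872/25 gives the monic gcd a^2 − 8a + 15.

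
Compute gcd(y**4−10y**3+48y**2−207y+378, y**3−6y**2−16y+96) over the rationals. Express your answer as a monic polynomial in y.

y−6

Repeated division with remainder:
  y**4−10y**3+48y**2−207y+378 = (y−4)(y**3−6y**2−16y+96) + (40y**2−367y+762)
  y**3−6y**2−16y+96 = ((1/40)y+127/1600)(40y**2−367y+762) + (−(9471/1600)y+28413/800)
  40y**2−367y+762 = (−(64000/9471)y+203200/9471)(−(9471/1600)y+28413/800) + (0)
Last nonzero remainder: −(9471/1600)y+28413/800. Dividing through by −9471/1600 gives the monic gcd y−6.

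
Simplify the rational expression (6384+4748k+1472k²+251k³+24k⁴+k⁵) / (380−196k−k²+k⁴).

(168+94k+17k²+k³)/(10−7k+k²)

Apply the Euclidean algorithm:
  k⁵+24k⁴+251k³+1472k²+4748k+6384 = (k+24)(k⁴−k²−196k+380) + (252k³+1692k²+9072k−2736)
  k⁴−k²−196k+380 = ((1/252)k−47/1764)(252k³+1692k²+9072k−2736) + ((396/49)k²+(396/7)k+15048/49)
  252k³+1692k²+9072k−2736 = ((343/11)k−98/11)((396/49)k²+(396/7)k+15048/49) + (0)
Last nonzero remainder: (396/49)k²+(396/7)k+15048/49. Dividing through by 396/49 gives the monic gcd k²+7k+38.
Cancel k²+7k+38 from numerator and denominator to get the reduced form.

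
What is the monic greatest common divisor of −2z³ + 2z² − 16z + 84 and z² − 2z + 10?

1

Euclidean algorithm in ℚ[z]:
  −2z³ + 2z² − 16z + 84 = (−2z − 2)(z² − 2z + 10) + (104)
  z² − 2z + 10 = ((1/104)z² − (1/52)z + 5/52)(104) + (0)
The last nonzero remainder is the constant 104, so the polynomials are coprime and gcd = 1.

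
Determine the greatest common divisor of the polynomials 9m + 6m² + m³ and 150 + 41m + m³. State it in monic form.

3 + m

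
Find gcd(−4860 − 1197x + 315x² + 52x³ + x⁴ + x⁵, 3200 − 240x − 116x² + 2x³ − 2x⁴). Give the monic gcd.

−20 + x + x²

By polynomial division,
  x⁵ + x⁴ + 52x³ + 315x² − 1197x − 4860 = (−(1/2)x − 1)(−2x⁴ + 2x³ − 116x² − 240x + 3200) + (−4x³ + 79x² + 163x − 1660)
  −2x⁴ + 2x³ − 116x² − 240x + 3200 = ((1/2)x + 75/8)(−4x³ + 79x² + 163x − 1660) + (−(7505/8)x² − (7505/8)x + 37525/2)
  −4x³ + 79x² + 163x − 1660 = ((32/7505)x − 664/7505)(−(7505/8)x² − (7505/8)x + 37525/2) + (0)
Last nonzero remainder: −(7505/8)x² − (7505/8)x + 37525/2. Dividing through by −7505/8 gives the monic gcd x² + x − 20.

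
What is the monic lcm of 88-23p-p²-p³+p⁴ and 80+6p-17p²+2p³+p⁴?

Euclidean algorithm in ℚ[p]:
  p⁴-p³-p²-23p+88 = (p⁴+2p³-17p²+6p+80) + (-3p³+16p²-29p+8)
  p⁴+2p³-17p²+6p+80 = (-(1/3)p-22/9)(-3p³+16p²-29p+8) + ((112/9)p²-(560/9)p+896/9)
  -3p³+16p²-29p+8 = (-(27/112)p+9/112)((112/9)p²-(560/9)p+896/9) + (0)
Last nonzero remainder: (112/9)p²-(560/9)p+896/9. Dividing through by 112/9 gives the monic gcd p²-5p+8.
Then lcm(f, g) = f·g / gcd(f, g); expanding and making the result monic gives the answer.

880+386p-83p²-40p³+2p⁴+6p⁵+p⁶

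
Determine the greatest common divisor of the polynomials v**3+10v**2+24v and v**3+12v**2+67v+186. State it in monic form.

v+6

Repeated division with remainder:
  v**3+10v**2+24v = (v**3+12v**2+67v+186) + (-2v**2-43v-186)
  v**3+12v**2+67v+186 = (-(1/2)v+19/4)(-2v**2-43v-186) + ((713/4)v+2139/2)
  -2v**2-43v-186 = (-(8/713)v-4/23)((713/4)v+2139/2) + (0)
Last nonzero remainder: (713/4)v+2139/2. Dividing through by 713/4 gives the monic gcd v+6.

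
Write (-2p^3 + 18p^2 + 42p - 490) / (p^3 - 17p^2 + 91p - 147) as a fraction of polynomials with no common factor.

By polynomial division,
  -2p^3 + 18p^2 + 42p - 490 = (-2)(p^3 - 17p^2 + 91p - 147) + (-16p^2 + 224p - 784)
  p^3 - 17p^2 + 91p - 147 = (-(1/16)p + 3/16)(-16p^2 + 224p - 784) + (0)
Last nonzero remainder: -16p^2 + 224p - 784. Dividing through by -16 gives the monic gcd p^2 - 14p + 49.
Cancel p^2 - 14p + 49 from numerator and denominator to get the reduced form.

(-2p - 10)/(p - 3)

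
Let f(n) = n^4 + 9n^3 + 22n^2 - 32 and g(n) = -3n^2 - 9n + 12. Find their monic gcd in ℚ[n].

n^2 + 3n - 4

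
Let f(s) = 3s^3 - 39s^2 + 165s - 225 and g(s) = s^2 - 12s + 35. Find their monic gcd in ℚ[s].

Apply the Euclidean algorithm:
  3s^3 - 39s^2 + 165s - 225 = (3s - 3)(s^2 - 12s + 35) + (24s - 120)
  s^2 - 12s + 35 = ((1/24)s - 7/24)(24s - 120) + (0)
Last nonzero remainder: 24s - 120. Dividing through by 24 gives the monic gcd s - 5.

s - 5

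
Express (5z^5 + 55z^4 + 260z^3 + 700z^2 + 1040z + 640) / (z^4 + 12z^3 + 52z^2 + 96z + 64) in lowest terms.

(5z^2 + 15z + 40)/(z + 4)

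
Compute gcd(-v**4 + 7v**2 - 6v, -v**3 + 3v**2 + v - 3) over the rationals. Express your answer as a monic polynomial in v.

By polynomial division,
  -v**4 + 7v**2 - 6v = (v + 3)(-v**3 + 3v**2 + v - 3) + (-3v**2 - 6v + 9)
  -v**3 + 3v**2 + v - 3 = ((1/3)v - 5/3)(-3v**2 - 6v + 9) + (-12v + 12)
  -3v**2 - 6v + 9 = ((1/4)v + 3/4)(-12v + 12) + (0)
Last nonzero remainder: -12v + 12. Dividing through by -12 gives the monic gcd v - 1.

v - 1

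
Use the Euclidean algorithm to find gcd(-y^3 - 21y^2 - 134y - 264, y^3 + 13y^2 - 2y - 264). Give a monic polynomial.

y^2 + 17y + 66

By polynomial division,
  -y^3 - 21y^2 - 134y - 264 = (-1)(y^3 + 13y^2 - 2y - 264) + (-8y^2 - 136y - 528)
  y^3 + 13y^2 - 2y - 264 = (-(1/8)y + 1/2)(-8y^2 - 136y - 528) + (0)
Last nonzero remainder: -8y^2 - 136y - 528. Dividing through by -8 gives the monic gcd y^2 + 17y + 66.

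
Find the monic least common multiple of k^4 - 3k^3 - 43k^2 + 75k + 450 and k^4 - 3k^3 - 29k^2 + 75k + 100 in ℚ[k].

k^6 - 6k^5 - 38k^4 + 216k^3 + 397k^2 - 1650k - 1800

Apply the Euclidean algorithm:
  k^4 - 3k^3 - 43k^2 + 75k + 450 = (k^4 - 3k^3 - 29k^2 + 75k + 100) + (-14k^2 + 350)
  k^4 - 3k^3 - 29k^2 + 75k + 100 = (-(1/14)k^2 + (3/14)k + 2/7)(-14k^2 + 350) + (0)
Last nonzero remainder: -14k^2 + 350. Dividing through by -14 gives the monic gcd k^2 - 25.
Then lcm(f, g) = f·g / gcd(f, g); expanding and making the result monic gives the answer.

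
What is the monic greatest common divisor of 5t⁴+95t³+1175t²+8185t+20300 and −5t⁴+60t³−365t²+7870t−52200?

t²+7t+116

Euclidean algorithm in ℚ[t]:
  5t⁴+95t³+1175t²+8185t+20300 = (−1)(−5t⁴+60t³−365t²+7870t−52200) + (155t³+810t²+16055t−31900)
  −5t⁴+60t³−365t²+7870t−52200 = (−(1/31)t+534/961)(155t³+810t²+16055t−31900) + (−(285600/961)t²−(1999200/961)t−33129600/961)
  155t³+810t²+16055t−31900 = (−(29791/57120)t+10571/11424)(−(285600/961)t²−(1999200/961)t−33129600/961) + (0)
Last nonzero remainder: −(285600/961)t²−(1999200/961)t−33129600/961. Dividing through by −285600/961 gives the monic gcd t²+7t+116.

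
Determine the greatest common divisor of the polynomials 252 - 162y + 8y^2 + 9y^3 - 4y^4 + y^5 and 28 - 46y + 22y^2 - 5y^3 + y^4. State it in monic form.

-28 + 18y - 4y^2 + y^3

Apply the Euclidean algorithm:
  y^5 - 4y^4 + 9y^3 + 8y^2 - 162y + 252 = (y + 1)(y^4 - 5y^3 + 22y^2 - 46y + 28) + (-8y^3 + 32y^2 - 144y + 224)
  y^4 - 5y^3 + 22y^2 - 46y + 28 = (-(1/8)y + 1/8)(-8y^3 + 32y^2 - 144y + 224) + (0)
Last nonzero remainder: -8y^3 + 32y^2 - 144y + 224. Dividing through by -8 gives the monic gcd y^3 - 4y^2 + 18y - 28.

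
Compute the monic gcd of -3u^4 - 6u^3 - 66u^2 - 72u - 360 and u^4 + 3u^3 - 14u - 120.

u^2 + 2u + 10

Euclidean algorithm in ℚ[u]:
  -3u^4 - 6u^3 - 66u^2 - 72u - 360 = (-3)(u^4 + 3u^3 - 14u - 120) + (3u^3 - 66u^2 - 114u - 720)
  u^4 + 3u^3 - 14u - 120 = ((1/3)u + 25/3)(3u^3 - 66u^2 - 114u - 720) + (588u^2 + 1176u + 5880)
  3u^3 - 66u^2 - 114u - 720 = ((1/196)u - 6/49)(588u^2 + 1176u + 5880) + (0)
Last nonzero remainder: 588u^2 + 1176u + 5880. Dividing through by 588 gives the monic gcd u^2 + 2u + 10.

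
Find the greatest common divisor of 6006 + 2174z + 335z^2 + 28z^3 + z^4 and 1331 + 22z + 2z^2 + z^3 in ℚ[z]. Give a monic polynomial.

By polynomial division,
  z^4 + 28z^3 + 335z^2 + 2174z + 6006 = (z + 26)(z^3 + 2z^2 + 22z + 1331) + (261z^2 + 271z − 28600)
  z^3 + 2z^2 + 22z + 1331 = ((1/261)z + 251/68121)(261z^2 + 271z − 28600) + ((8895241/68121)z + 97847651/68121)
  261z^2 + 271z − 28600 = ((17779581/8895241)z − 177114600/8895241)((8895241/68121)z + 97847651/68121) + (0)
Last nonzero remainder: (8895241/68121)z + 97847651/68121. Dividing through by 8895241/68121 gives the monic gcd z + 11.

11 + z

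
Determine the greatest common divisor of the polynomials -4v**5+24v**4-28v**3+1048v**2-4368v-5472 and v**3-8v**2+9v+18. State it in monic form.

v**2-5v-6

Repeated division with remainder:
  -4v**5+24v**4-28v**3+1048v**2-4368v-5472 = (-4v**2-8v-56)(v**3-8v**2+9v+18) + (744v**2-3720v-4464)
  v**3-8v**2+9v+18 = ((1/744)v-1/248)(744v**2-3720v-4464) + (0)
Last nonzero remainder: 744v**2-3720v-4464. Dividing through by 744 gives the monic gcd v**2-5v-6.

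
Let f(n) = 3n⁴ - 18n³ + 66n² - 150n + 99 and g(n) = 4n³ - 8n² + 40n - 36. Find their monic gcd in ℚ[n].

Repeated division with remainder:
  3n⁴ - 18n³ + 66n² - 150n + 99 = ((3/4)n - 3)(4n³ - 8n² + 40n - 36) + (12n² - 3n - 9)
  4n³ - 8n² + 40n - 36 = ((1/3)n - 7/12)(12n² - 3n - 9) + ((165/4)n - 165/4)
  12n² - 3n - 9 = ((16/55)n + 12/55)((165/4)n - 165/4) + (0)
Last nonzero remainder: (165/4)n - 165/4. Dividing through by 165/4 gives the monic gcd n - 1.

n - 1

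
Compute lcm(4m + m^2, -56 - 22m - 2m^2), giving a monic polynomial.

Apply the Euclidean algorithm:
  m^2 + 4m = (-1/2)(-2m^2 - 22m - 56) + (-7m - 28)
  -2m^2 - 22m - 56 = ((2/7)m + 2)(-7m - 28) + (0)
Last nonzero remainder: -7m - 28. Dividing through by -7 gives the monic gcd m + 4.
Then lcm(f, g) = f·g / gcd(f, g); expanding and making the result monic gives the answer.

28m + 11m^2 + m^3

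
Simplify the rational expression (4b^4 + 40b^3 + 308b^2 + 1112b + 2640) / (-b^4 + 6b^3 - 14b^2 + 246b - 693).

(-4b^2 - 24b - 80)/(b^2 - 10b + 21)

By polynomial division,
  4b^4 + 40b^3 + 308b^2 + 1112b + 2640 = (-4)(-b^4 + 6b^3 - 14b^2 + 246b - 693) + (64b^3 + 252b^2 + 2096b - 132)
  -b^4 + 6b^3 - 14b^2 + 246b - 693 = (-(1/64)b + 159/1024)(64b^3 + 252b^2 + 2096b - 132) + (-(5217/256)b^2 - (5217/64)b - 172161/256)
  64b^3 + 252b^2 + 2096b - 132 = (-(16384/5217)b + 1024/5217)(-(5217/256)b^2 - (5217/64)b - 172161/256) + (0)
Last nonzero remainder: -(5217/256)b^2 - (5217/64)b - 172161/256. Dividing through by -5217/256 gives the monic gcd b^2 + 4b + 33.
Cancel b^2 + 4b + 33 from numerator and denominator to get the reduced form.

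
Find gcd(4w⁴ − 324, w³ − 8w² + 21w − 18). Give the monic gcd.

w − 3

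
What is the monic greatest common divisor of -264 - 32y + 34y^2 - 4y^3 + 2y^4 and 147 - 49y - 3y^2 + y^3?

-3 + y

Apply the Euclidean algorithm:
  2y^4 - 4y^3 + 34y^2 - 32y - 264 = (2y + 2)(y^3 - 3y^2 - 49y + 147) + (138y^2 - 228y - 558)
  y^3 - 3y^2 - 49y + 147 = ((1/138)y - 31/3174)(138y^2 - 228y - 558) + (-(24960/529)y + 74880/529)
  138y^2 - 228y - 558 = (-(12167/4160)y - 16399/4160)(-(24960/529)y + 74880/529) + (0)
Last nonzero remainder: -(24960/529)y + 74880/529. Dividing through by -24960/529 gives the monic gcd y - 3.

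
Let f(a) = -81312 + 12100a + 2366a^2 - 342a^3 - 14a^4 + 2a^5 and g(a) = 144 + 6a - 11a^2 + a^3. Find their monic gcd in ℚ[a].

48 - 14a + a^2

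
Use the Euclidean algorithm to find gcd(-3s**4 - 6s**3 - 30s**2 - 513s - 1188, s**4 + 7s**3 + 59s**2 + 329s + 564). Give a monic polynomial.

By polynomial division,
  -3s**4 - 6s**3 - 30s**2 - 513s - 1188 = (-3)(s**4 + 7s**3 + 59s**2 + 329s + 564) + (15s**3 + 147s**2 + 474s + 504)
  s**4 + 7s**3 + 59s**2 + 329s + 564 = ((1/15)s - 14/75)(15s**3 + 147s**2 + 474s + 504) + ((1371/25)s**2 + (9597/25)s + 16452/25)
  15s**3 + 147s**2 + 474s + 504 = ((125/457)s + 350/457)((1371/25)s**2 + (9597/25)s + 16452/25) + (0)
Last nonzero remainder: (1371/25)s**2 + (9597/25)s + 16452/25. Dividing through by 1371/25 gives the monic gcd s**2 + 7s + 12.

s**2 + 7s + 12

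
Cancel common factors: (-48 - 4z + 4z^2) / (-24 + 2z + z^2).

Apply the Euclidean algorithm:
  4z^2 - 4z - 48 = (4)(z^2 + 2z - 24) + (-12z + 48)
  z^2 + 2z - 24 = (-(1/12)z - 1/2)(-12z + 48) + (0)
Last nonzero remainder: -12z + 48. Dividing through by -12 gives the monic gcd z - 4.
Cancel z - 4 from numerator and denominator to get the reduced form.

(12 + 4z)/(6 + z)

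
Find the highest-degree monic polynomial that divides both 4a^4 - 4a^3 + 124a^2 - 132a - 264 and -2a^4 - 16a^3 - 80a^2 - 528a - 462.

a^3 + a^2 + 33a + 33

By polynomial division,
  4a^4 - 4a^3 + 124a^2 - 132a - 264 = (-2)(-2a^4 - 16a^3 - 80a^2 - 528a - 462) + (-36a^3 - 36a^2 - 1188a - 1188)
  -2a^4 - 16a^3 - 80a^2 - 528a - 462 = ((1/18)a + 7/18)(-36a^3 - 36a^2 - 1188a - 1188) + (0)
Last nonzero remainder: -36a^3 - 36a^2 - 1188a - 1188. Dividing through by -36 gives the monic gcd a^3 + a^2 + 33a + 33.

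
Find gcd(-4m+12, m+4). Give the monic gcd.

1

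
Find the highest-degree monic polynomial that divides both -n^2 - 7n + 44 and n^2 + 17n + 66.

n + 11

Euclidean algorithm in ℚ[n]:
  -n^2 - 7n + 44 = (-1)(n^2 + 17n + 66) + (10n + 110)
  n^2 + 17n + 66 = ((1/10)n + 3/5)(10n + 110) + (0)
Last nonzero remainder: 10n + 110. Dividing through by 10 gives the monic gcd n + 11.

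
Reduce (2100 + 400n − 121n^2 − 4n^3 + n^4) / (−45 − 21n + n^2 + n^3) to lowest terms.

Euclidean algorithm in ℚ[n]:
  n^4 − 4n^3 − 121n^2 + 400n + 2100 = (n − 5)(n^3 + n^2 − 21n − 45) + (−95n^2 + 340n + 1875)
  n^3 + n^2 − 21n − 45 = (−(1/95)n − 87/1805)(−95n^2 + 340n + 1875) + ((5460/361)n + 16380/361)
  −95n^2 + 340n + 1875 = (−(6859/1092)n + 45125/1092)((5460/361)n + 16380/361) + (0)
Last nonzero remainder: (5460/361)n + 16380/361. Dividing through by 5460/361 gives the monic gcd n + 3.
Cancel n + 3 from numerator and denominator to get the reduced form.

(700 − 100n − 7n^2 + n^3)/(−15 − 2n + n^2)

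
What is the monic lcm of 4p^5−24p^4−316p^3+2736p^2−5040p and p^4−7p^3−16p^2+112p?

p^7−6p^6−95p^5+780p^4+4p^3−10944p^2+20160p

Euclidean algorithm in ℚ[p]:
  4p^5−24p^4−316p^3+2736p^2−5040p = (4p+4)(p^4−7p^3−16p^2+112p) + (−224p^3+2352p^2−5488p)
  p^4−7p^3−16p^2+112p = (−(1/224)p−1/64)(−224p^3+2352p^2−5488p) + (−(15/4)p^2+(105/4)p)
  −224p^3+2352p^2−5488p = ((896/15)p−3136/15)(−(15/4)p^2+(105/4)p) + (0)
Last nonzero remainder: −(15/4)p^2+(105/4)p. Dividing through by −15/4 gives the monic gcd p^2−7p.
Then lcm(f, g) = f·g / gcd(f, g); expanding and making the result monic gives the answer.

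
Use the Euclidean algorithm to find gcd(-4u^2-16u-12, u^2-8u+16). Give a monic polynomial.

By polynomial division,
  -4u^2-16u-12 = (-4)(u^2-8u+16) + (-48u+52)
  u^2-8u+16 = (-(1/48)u+83/576)(-48u+52) + (1225/144)
  -48u+52 = (-(6912/1225)u+7488/1225)(1225/144) + (0)
The last nonzero remainder is the constant 1225/144, so the polynomials are coprime and gcd = 1.

1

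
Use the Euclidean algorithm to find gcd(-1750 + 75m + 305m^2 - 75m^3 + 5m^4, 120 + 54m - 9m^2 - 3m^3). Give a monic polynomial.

2 + m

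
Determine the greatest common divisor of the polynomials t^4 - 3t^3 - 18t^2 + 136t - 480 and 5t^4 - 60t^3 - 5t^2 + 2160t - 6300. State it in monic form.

Repeated division with remainder:
  t^4 - 3t^3 - 18t^2 + 136t - 480 = (1/5)(5t^4 - 60t^3 - 5t^2 + 2160t - 6300) + (9t^3 - 17t^2 - 296t + 780)
  5t^4 - 60t^3 - 5t^2 + 2160t - 6300 = ((5/9)t - 455/81)(9t^3 - 17t^2 - 296t + 780) + ((5180/81)t^2 + (5180/81)t - 51800/27)
  9t^3 - 17t^2 - 296t + 780 = ((729/5180)t - 1053/2590)((5180/81)t^2 + (5180/81)t - 51800/27) + (0)
Last nonzero remainder: (5180/81)t^2 + (5180/81)t - 51800/27. Dividing through by 5180/81 gives the monic gcd t^2 + t - 30.

t^2 + t - 30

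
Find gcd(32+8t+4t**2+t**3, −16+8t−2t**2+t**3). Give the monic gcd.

8+t**2

Apply the Euclidean algorithm:
  t**3+4t**2+8t+32 = (t**3−2t**2+8t−16) + (6t**2+48)
  t**3−2t**2+8t−16 = ((1/6)t−1/3)(6t**2+48) + (0)
Last nonzero remainder: 6t**2+48. Dividing through by 6 gives the monic gcd t**2+8.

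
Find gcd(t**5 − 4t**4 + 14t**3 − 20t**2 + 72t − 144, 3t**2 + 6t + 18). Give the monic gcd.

Apply the Euclidean algorithm:
  t**5 − 4t**4 + 14t**3 − 20t**2 + 72t − 144 = ((1/3)t**3 − 2t**2 + (20/3)t − 8)(3t**2 + 6t + 18) + (0)
Last nonzero remainder: 3t**2 + 6t + 18. Dividing through by 3 gives the monic gcd t**2 + 2t + 6.

t**2 + 2t + 6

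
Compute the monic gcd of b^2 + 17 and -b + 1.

Euclidean algorithm in ℚ[b]:
  b^2 + 17 = (-b - 1)(-b + 1) + (18)
  -b + 1 = (-(1/18)b + 1/18)(18) + (0)
The last nonzero remainder is the constant 18, so the polynomials are coprime and gcd = 1.

1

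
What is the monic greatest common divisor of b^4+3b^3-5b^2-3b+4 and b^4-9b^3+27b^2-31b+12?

b^2-2b+1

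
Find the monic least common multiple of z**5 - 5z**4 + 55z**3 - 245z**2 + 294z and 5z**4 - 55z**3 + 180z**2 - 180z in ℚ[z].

z**6 - 11z**5 + 85z**4 - 575z**3 + 1764z**2 - 1764z

By polynomial division,
  z**5 - 5z**4 + 55z**3 - 245z**2 + 294z = ((1/5)z + 6/5)(5z**4 - 55z**3 + 180z**2 - 180z) + (85z**3 - 425z**2 + 510z)
  5z**4 - 55z**3 + 180z**2 - 180z = ((1/17)z - 6/17)(85z**3 - 425z**2 + 510z) + (0)
Last nonzero remainder: 85z**3 - 425z**2 + 510z. Dividing through by 85 gives the monic gcd z**3 - 5z**2 + 6z.
Then lcm(f, g) = f·g / gcd(f, g); expanding and making the result monic gives the answer.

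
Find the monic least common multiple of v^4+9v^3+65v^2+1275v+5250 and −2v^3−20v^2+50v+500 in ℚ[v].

v^5+4v^4+20v^3+950v^2−1125v−26250

By polynomial division,
  v^4+9v^3+65v^2+1275v+5250 = (−(1/2)v+1/2)(−2v^3−20v^2+50v+500) + (100v^2+1500v+5000)
  −2v^3−20v^2+50v+500 = (−(1/50)v+1/10)(100v^2+1500v+5000) + (0)
Last nonzero remainder: 100v^2+1500v+5000. Dividing through by 100 gives the monic gcd v^2+15v+50.
Then lcm(f, g) = f·g / gcd(f, g); expanding and making the result monic gives the answer.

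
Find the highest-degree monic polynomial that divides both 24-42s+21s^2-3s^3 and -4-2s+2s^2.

-2+s

Repeated division with remainder:
  -3s^3+21s^2-42s+24 = (-(3/2)s+9)(2s^2-2s-4) + (-30s+60)
  2s^2-2s-4 = (-(1/15)s-1/15)(-30s+60) + (0)
Last nonzero remainder: -30s+60. Dividing through by -30 gives the monic gcd s-2.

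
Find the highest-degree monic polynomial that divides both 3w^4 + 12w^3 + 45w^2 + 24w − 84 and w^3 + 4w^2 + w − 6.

w^2 + w − 2

Repeated division with remainder:
  3w^4 + 12w^3 + 45w^2 + 24w − 84 = (3w)(w^3 + 4w^2 + w − 6) + (42w^2 + 42w − 84)
  w^3 + 4w^2 + w − 6 = ((1/42)w + 1/14)(42w^2 + 42w − 84) + (0)
Last nonzero remainder: 42w^2 + 42w − 84. Dividing through by 42 gives the monic gcd w^2 + w − 2.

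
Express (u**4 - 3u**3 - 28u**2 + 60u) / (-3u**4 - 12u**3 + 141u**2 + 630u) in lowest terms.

By polynomial division,
  u**4 - 3u**3 - 28u**2 + 60u = (-1/3)(-3u**4 - 12u**3 + 141u**2 + 630u) + (-7u**3 + 19u**2 + 270u)
  -3u**4 - 12u**3 + 141u**2 + 630u = ((3/7)u + 141/49)(-7u**3 + 19u**2 + 270u) + (-(1440/49)u**2 - (7200/49)u)
  -7u**3 + 19u**2 + 270u = ((343/1440)u - 147/80)(-(1440/49)u**2 - (7200/49)u) + (0)
Last nonzero remainder: -(1440/49)u**2 - (7200/49)u. Dividing through by -1440/49 gives the monic gcd u**2 + 5u.
Cancel u**2 + 5u from numerator and denominator to get the reduced form.

(-u**2 + 8u - 12)/(3u**2 - 3u - 126)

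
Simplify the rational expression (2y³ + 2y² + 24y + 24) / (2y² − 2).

Apply the Euclidean algorithm:
  2y³ + 2y² + 24y + 24 = (y + 1)(2y² − 2) + (26y + 26)
  2y² − 2 = ((1/13)y − 1/13)(26y + 26) + (0)
Last nonzero remainder: 26y + 26. Dividing through by 26 gives the monic gcd y + 1.
Cancel y + 1 from numerator and denominator to get the reduced form.

(y² + 12)/(y − 1)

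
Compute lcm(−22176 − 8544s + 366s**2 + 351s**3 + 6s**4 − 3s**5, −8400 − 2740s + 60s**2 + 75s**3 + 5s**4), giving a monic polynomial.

73920 + 35872s + 1628s**2 − 1292s**3 − 137s**4 + 8s**5 + s**6

By polynomial division,
  −3s**5 + 6s**4 + 351s**3 + 366s**2 − 8544s − 22176 = (−(3/5)s + 51/5)(5s**4 + 75s**3 + 60s**2 − 2740s − 8400) + (−378s**3 − 1890s**2 + 14364s + 63504)
  5s**4 + 75s**3 + 60s**2 − 2740s − 8400 = (−(5/378)s − 25/189)(−378s**3 − 1890s**2 + 14364s + 63504) + (0)
Last nonzero remainder: −378s**3 − 1890s**2 + 14364s + 63504. Dividing through by −378 gives the monic gcd s**3 + 5s**2 − 38s − 168.
Then lcm(f, g) = f·g / gcd(f, g); expanding and making the result monic gives the answer.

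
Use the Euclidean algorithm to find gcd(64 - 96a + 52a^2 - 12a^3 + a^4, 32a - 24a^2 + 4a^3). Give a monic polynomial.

Apply the Euclidean algorithm:
  a^4 - 12a^3 + 52a^2 - 96a + 64 = ((1/4)a - 3/2)(4a^3 - 24a^2 + 32a) + (8a^2 - 48a + 64)
  4a^3 - 24a^2 + 32a = ((1/2)a)(8a^2 - 48a + 64) + (0)
Last nonzero remainder: 8a^2 - 48a + 64. Dividing through by 8 gives the monic gcd a^2 - 6a + 8.

8 - 6a + a^2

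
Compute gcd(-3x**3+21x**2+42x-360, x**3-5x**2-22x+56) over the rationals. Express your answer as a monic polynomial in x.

Repeated division with remainder:
  -3x**3+21x**2+42x-360 = (-3)(x**3-5x**2-22x+56) + (6x**2-24x-192)
  x**3-5x**2-22x+56 = ((1/6)x-1/6)(6x**2-24x-192) + (6x+24)
  6x**2-24x-192 = (x-8)(6x+24) + (0)
Last nonzero remainder: 6x+24. Dividing through by 6 gives the monic gcd x+4.

x+4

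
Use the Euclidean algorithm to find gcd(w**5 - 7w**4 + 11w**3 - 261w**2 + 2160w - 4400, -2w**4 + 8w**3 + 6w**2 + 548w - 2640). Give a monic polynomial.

Repeated division with remainder:
  w**5 - 7w**4 + 11w**3 - 261w**2 + 2160w - 4400 = (-(1/2)w + 3/2)(-2w**4 + 8w**3 + 6w**2 + 548w - 2640) + (2w**3 + 4w**2 + 18w - 440)
  -2w**4 + 8w**3 + 6w**2 + 548w - 2640 = (-w + 6)(2w**3 + 4w**2 + 18w - 440) + (0)
Last nonzero remainder: 2w**3 + 4w**2 + 18w - 440. Dividing through by 2 gives the monic gcd w**3 + 2w**2 + 9w - 220.

w**3 + 2w**2 + 9w - 220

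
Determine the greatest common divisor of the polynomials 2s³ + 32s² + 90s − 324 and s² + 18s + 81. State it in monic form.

s² + 18s + 81

Repeated division with remainder:
  2s³ + 32s² + 90s − 324 = (2s − 4)(s² + 18s + 81) + (0)
The last nonzero remainder s² + 18s + 81 is already monic.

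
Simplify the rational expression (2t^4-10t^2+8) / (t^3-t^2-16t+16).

Euclidean algorithm in ℚ[t]:
  2t^4-10t^2+8 = (2t+2)(t^3-t^2-16t+16) + (24t^2-24)
  t^3-t^2-16t+16 = ((1/24)t-1/24)(24t^2-24) + (-15t+15)
  24t^2-24 = (-(8/5)t-8/5)(-15t+15) + (0)
Last nonzero remainder: -15t+15. Dividing through by -15 gives the monic gcd t-1.
Cancel t-1 from numerator and denominator to get the reduced form.

(2t^3+2t^2-8t-8)/(t^2-16)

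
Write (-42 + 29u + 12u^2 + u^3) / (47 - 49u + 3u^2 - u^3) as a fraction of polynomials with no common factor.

By polynomial division,
  u^3 + 12u^2 + 29u - 42 = (-1)(-u^3 + 3u^2 - 49u + 47) + (15u^2 - 20u + 5)
  -u^3 + 3u^2 - 49u + 47 = (-(1/15)u + 1/9)(15u^2 - 20u + 5) + (-(418/9)u + 418/9)
  15u^2 - 20u + 5 = (-(135/418)u + 45/418)(-(418/9)u + 418/9) + (0)
Last nonzero remainder: -(418/9)u + 418/9. Dividing through by -418/9 gives the monic gcd u - 1.
Cancel u - 1 from numerator and denominator to get the reduced form.

(-42 - 13u - u^2)/(47 - 2u + u^2)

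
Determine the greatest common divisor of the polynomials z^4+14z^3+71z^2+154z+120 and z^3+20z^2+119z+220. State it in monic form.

z^2+9z+20

By polynomial division,
  z^4+14z^3+71z^2+154z+120 = (z-6)(z^3+20z^2+119z+220) + (72z^2+648z+1440)
  z^3+20z^2+119z+220 = ((1/72)z+11/72)(72z^2+648z+1440) + (0)
Last nonzero remainder: 72z^2+648z+1440. Dividing through by 72 gives the monic gcd z^2+9z+20.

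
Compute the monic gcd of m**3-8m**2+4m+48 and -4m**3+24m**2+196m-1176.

Repeated division with remainder:
  m**3-8m**2+4m+48 = (-1/4)(-4m**3+24m**2+196m-1176) + (-2m**2+53m-246)
  -4m**3+24m**2+196m-1176 = (2m+41)(-2m**2+53m-246) + (-1485m+8910)
  -2m**2+53m-246 = ((2/1485)m-41/1485)(-1485m+8910) + (0)
Last nonzero remainder: -1485m+8910. Dividing through by -1485 gives the monic gcd m-6.

m-6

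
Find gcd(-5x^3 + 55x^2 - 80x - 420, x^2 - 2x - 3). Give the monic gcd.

Repeated division with remainder:
  -5x^3 + 55x^2 - 80x - 420 = (-5x + 45)(x^2 - 2x - 3) + (-5x - 285)
  x^2 - 2x - 3 = (-(1/5)x + 59/5)(-5x - 285) + (3360)
  -5x - 285 = (-(1/672)x - 19/224)(3360) + (0)
The last nonzero remainder is the constant 3360, so the polynomials are coprime and gcd = 1.

1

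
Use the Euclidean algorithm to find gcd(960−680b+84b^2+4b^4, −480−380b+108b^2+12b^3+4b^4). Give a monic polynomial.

−120+25b+2b^2+b^3

By polynomial division,
  4b^4+84b^2−680b+960 = (4b^4+12b^3+108b^2−380b−480) + (−12b^3−24b^2−300b+1440)
  4b^4+12b^3+108b^2−380b−480 = (−(1/3)b−1/3)(−12b^3−24b^2−300b+1440) + (0)
Last nonzero remainder: −12b^3−24b^2−300b+1440. Dividing through by −12 gives the monic gcd b^3+2b^2+25b−120.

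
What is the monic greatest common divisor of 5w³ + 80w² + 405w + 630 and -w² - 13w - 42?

Euclidean algorithm in ℚ[w]:
  5w³ + 80w² + 405w + 630 = (-5w - 15)(-w² - 13w - 42) + (0)
Last nonzero remainder: -w² - 13w - 42. Dividing through by -1 gives the monic gcd w² + 13w + 42.

w² + 13w + 42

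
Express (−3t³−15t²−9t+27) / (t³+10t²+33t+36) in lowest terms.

(−3t+3)/(t+4)

By polynomial division,
  −3t³−15t²−9t+27 = (−3)(t³+10t²+33t+36) + (15t²+90t+135)
  t³+10t²+33t+36 = ((1/15)t+4/15)(15t²+90t+135) + (0)
Last nonzero remainder: 15t²+90t+135. Dividing through by 15 gives the monic gcd t²+6t+9.
Cancel t²+6t+9 from numerator and denominator to get the reduced form.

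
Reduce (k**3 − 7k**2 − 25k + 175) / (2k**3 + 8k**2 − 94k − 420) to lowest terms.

(k − 5)/(2k + 12)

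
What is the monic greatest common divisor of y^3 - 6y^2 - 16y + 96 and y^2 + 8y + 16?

Euclidean algorithm in ℚ[y]:
  y^3 - 6y^2 - 16y + 96 = (y - 14)(y^2 + 8y + 16) + (80y + 320)
  y^2 + 8y + 16 = ((1/80)y + 1/20)(80y + 320) + (0)
Last nonzero remainder: 80y + 320. Dividing through by 80 gives the monic gcd y + 4.

y + 4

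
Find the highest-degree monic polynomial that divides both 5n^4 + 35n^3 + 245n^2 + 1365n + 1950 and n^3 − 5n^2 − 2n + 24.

Euclidean algorithm in ℚ[n]:
  5n^4 + 35n^3 + 245n^2 + 1365n + 1950 = (5n + 60)(n^3 − 5n^2 − 2n + 24) + (555n^2 + 1365n + 510)
  n^3 − 5n^2 − 2n + 24 = ((1/555)n − 92/6845)(555n^2 + 1365n + 510) + ((21120/1369)n + 42240/1369)
  555n^2 + 1365n + 510 = ((50653/1408)n + 23273/1408)((21120/1369)n + 42240/1369) + (0)
Last nonzero remainder: (21120/1369)n + 42240/1369. Dividing through by 21120/1369 gives the monic gcd n + 2.

n + 2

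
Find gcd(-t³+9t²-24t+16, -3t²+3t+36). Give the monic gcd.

Repeated division with remainder:
  -t³+9t²-24t+16 = ((1/3)t-8/3)(-3t²+3t+36) + (-28t+112)
  -3t²+3t+36 = ((3/28)t+9/28)(-28t+112) + (0)
Last nonzero remainder: -28t+112. Dividing through by -28 gives the monic gcd t-4.

t-4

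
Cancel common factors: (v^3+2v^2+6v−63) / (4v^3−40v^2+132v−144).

(v^2+5v+21)/(4v^2−28v+48)

Repeated division with remainder:
  v^3+2v^2+6v−63 = (1/4)(4v^3−40v^2+132v−144) + (12v^2−27v−27)
  4v^3−40v^2+132v−144 = ((1/3)v−31/12)(12v^2−27v−27) + ((285/4)v−855/4)
  12v^2−27v−27 = ((16/95)v+12/95)((285/4)v−855/4) + (0)
Last nonzero remainder: (285/4)v−855/4. Dividing through by 285/4 gives the monic gcd v−3.
Cancel v−3 from numerator and denominator to get the reduced form.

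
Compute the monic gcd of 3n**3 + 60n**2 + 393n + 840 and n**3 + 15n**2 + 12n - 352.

n + 8

By polynomial division,
  3n**3 + 60n**2 + 393n + 840 = (3)(n**3 + 15n**2 + 12n - 352) + (15n**2 + 357n + 1896)
  n**3 + 15n**2 + 12n - 352 = ((1/15)n - 44/75)(15n**2 + 357n + 1896) + ((2376/25)n + 19008/25)
  15n**2 + 357n + 1896 = ((125/792)n + 1975/792)((2376/25)n + 19008/25) + (0)
Last nonzero remainder: (2376/25)n + 19008/25. Dividing through by 2376/25 gives the monic gcd n + 8.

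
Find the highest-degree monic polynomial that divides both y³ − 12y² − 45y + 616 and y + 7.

y + 7

Repeated division with remainder:
  y³ − 12y² − 45y + 616 = (y² − 19y + 88)(y + 7) + (0)
The last nonzero remainder y + 7 is already monic.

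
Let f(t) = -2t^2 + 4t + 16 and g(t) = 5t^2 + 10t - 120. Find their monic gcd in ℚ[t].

t - 4

By polynomial division,
  -2t^2 + 4t + 16 = (-2/5)(5t^2 + 10t - 120) + (8t - 32)
  5t^2 + 10t - 120 = ((5/8)t + 15/4)(8t - 32) + (0)
Last nonzero remainder: 8t - 32. Dividing through by 8 gives the monic gcd t - 4.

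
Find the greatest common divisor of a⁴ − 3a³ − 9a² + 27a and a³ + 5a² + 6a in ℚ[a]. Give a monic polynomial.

a² + 3a

Repeated division with remainder:
  a⁴ − 3a³ − 9a² + 27a = (a − 8)(a³ + 5a² + 6a) + (25a² + 75a)
  a³ + 5a² + 6a = ((1/25)a + 2/25)(25a² + 75a) + (0)
Last nonzero remainder: 25a² + 75a. Dividing through by 25 gives the monic gcd a² + 3a.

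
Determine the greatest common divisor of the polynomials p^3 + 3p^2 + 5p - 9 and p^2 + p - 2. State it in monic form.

Repeated division with remainder:
  p^3 + 3p^2 + 5p - 9 = (p + 2)(p^2 + p - 2) + (5p - 5)
  p^2 + p - 2 = ((1/5)p + 2/5)(5p - 5) + (0)
Last nonzero remainder: 5p - 5. Dividing through by 5 gives the monic gcd p - 1.

p - 1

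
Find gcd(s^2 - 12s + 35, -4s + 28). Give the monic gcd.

Apply the Euclidean algorithm:
  s^2 - 12s + 35 = (-(1/4)s + 5/4)(-4s + 28) + (0)
Last nonzero remainder: -4s + 28. Dividing through by -4 gives the monic gcd s - 7.

s - 7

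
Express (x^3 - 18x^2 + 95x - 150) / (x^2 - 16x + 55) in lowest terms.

Repeated division with remainder:
  x^3 - 18x^2 + 95x - 150 = (x - 2)(x^2 - 16x + 55) + (8x - 40)
  x^2 - 16x + 55 = ((1/8)x - 11/8)(8x - 40) + (0)
Last nonzero remainder: 8x - 40. Dividing through by 8 gives the monic gcd x - 5.
Cancel x - 5 from numerator and denominator to get the reduced form.

(x^2 - 13x + 30)/(x - 11)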